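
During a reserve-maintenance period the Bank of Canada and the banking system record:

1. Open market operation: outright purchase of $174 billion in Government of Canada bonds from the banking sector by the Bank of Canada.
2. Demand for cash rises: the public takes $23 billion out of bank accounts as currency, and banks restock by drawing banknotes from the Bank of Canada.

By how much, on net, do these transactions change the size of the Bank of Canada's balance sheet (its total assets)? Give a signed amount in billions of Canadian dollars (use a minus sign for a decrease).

+$174 billion

OMO purchase (from banks) $174 billion: a Bank of Canada asset is acquired → +$174B.
Currency withdrawal $23 billion: only the composition of liabilities changes → 0.
Net: 174 + 0 = +$174 billion.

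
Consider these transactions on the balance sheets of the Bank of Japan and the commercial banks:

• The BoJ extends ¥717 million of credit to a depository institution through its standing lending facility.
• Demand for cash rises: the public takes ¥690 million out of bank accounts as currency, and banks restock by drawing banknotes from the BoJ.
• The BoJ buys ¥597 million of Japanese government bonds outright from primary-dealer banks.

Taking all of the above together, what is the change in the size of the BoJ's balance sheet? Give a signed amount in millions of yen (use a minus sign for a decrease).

BoJ balance sheet:
  Assets:      Securities +¥597M, Loans to banks +¥717M
  Liabilities: Bank reserves +¥624M, Currency in circulation +¥690M
Commercial banking system:
  Assets:      Reserves at CB +¥624M, Securities −¥597M
  Liabilities: Checkable deposits −¥690M, Borrowings from CB +¥717M
Change in total BoJ assets = +¥1314 million.

+¥1314 million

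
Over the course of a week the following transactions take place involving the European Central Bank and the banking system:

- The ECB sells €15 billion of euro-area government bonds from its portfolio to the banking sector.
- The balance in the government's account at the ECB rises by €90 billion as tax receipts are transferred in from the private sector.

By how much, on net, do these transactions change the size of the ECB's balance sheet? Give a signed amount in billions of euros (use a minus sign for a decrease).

ECB balance sheet:
  Assets:      Securities −€15B
  Liabilities: Bank reserves −€105B, Government deposits +€90B
Commercial banking system:
  Assets:      Reserves at CB −€105B, Securities +€15B
  Liabilities: Checkable deposits −€90B
Change in total ECB assets = -€15 billion.

-€15 billion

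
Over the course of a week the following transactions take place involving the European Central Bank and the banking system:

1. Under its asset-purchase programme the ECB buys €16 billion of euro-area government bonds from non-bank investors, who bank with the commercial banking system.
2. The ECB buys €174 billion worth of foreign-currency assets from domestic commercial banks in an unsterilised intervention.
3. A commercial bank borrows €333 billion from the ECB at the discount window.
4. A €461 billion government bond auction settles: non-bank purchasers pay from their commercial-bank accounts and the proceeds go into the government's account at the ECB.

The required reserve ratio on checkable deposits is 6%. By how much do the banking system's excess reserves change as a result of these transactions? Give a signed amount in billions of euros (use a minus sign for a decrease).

Asset purchase (from non-banks) €16 billion: reserves +€16B, deposits +€16B.
FX purchase €174 billion: reserves +€174B, deposits 0.
Discount-window loan €333 billion: reserves +€333B, deposits 0.
Government account inflow €461 billion: reserves −€461B, deposits −€461B.
Totals: Δreserves = +€62B, Δdeposits = −€445B.
Δrequired reserves = 6% × −€445B = −€26.7B.
Δexcess reserves = Δreserves − Δrequired = +€62B − (−€26.7B) = +€88.7 billion.

+€88.7 billion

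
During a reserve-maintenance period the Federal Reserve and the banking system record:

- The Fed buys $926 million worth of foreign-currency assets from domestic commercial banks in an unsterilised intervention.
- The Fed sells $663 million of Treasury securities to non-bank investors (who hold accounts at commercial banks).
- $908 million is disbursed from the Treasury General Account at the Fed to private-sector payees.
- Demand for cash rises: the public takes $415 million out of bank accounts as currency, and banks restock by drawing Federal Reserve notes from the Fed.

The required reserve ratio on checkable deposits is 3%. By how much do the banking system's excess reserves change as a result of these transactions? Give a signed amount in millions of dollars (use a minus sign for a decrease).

+$761.1 million

FX purchase $926 million: reserves +$926M, deposits 0.
Asset sale (to non-banks) $663 million: reserves −$663M, deposits −$663M.
Government spending $908 million: reserves +$908M, deposits +$908M.
Currency withdrawal $415 million: reserves −$415M, deposits −$415M.
Totals: Δreserves = +$756M, Δdeposits = −$170M.
Δrequired reserves = 3% × −$170M = −$5.1M.
Δexcess reserves = Δreserves − Δrequired = +$756M − (−$5.1M) = +$761.1 million.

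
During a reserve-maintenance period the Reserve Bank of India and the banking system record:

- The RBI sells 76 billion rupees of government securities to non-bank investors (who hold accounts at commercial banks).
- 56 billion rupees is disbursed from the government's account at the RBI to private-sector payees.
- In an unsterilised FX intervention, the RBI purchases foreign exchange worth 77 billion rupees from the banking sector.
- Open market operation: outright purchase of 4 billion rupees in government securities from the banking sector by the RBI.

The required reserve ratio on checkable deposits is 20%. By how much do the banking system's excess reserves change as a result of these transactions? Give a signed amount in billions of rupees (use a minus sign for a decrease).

Asset sale (to non-banks) 76 billion rupees: reserves −76B, deposits −76B.
Government spending 56 billion rupees: reserves +56B, deposits +56B.
FX purchase 77 billion rupees: reserves +77B, deposits 0.
OMO purchase (from banks) 4 billion rupees: reserves +4B, deposits 0.
Totals: Δreserves = +61B, Δdeposits = −20B.
Δrequired reserves = 20% × −20B = −4B.
Δexcess reserves = Δreserves − Δrequired = +61B − (−4B) = +65 billion.

+65 billion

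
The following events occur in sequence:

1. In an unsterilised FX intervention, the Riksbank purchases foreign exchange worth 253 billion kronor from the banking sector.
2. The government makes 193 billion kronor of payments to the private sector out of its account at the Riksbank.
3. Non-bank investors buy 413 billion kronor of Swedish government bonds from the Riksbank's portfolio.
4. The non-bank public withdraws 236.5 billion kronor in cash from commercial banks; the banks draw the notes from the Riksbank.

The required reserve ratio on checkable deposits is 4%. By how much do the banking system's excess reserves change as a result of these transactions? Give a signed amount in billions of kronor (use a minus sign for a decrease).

FX purchase 253 billion kronor: reserves +253B, deposits 0.
Government spending 193 billion kronor: reserves +193B, deposits +193B.
Asset sale (to non-banks) 413 billion kronor: reserves −413B, deposits −413B.
Currency withdrawal 236.5 billion kronor: reserves −236.5B, deposits −236.5B.
Totals: Δreserves = −203.5B, Δdeposits = −456.5B.
Δrequired reserves = 4% × −456.5B = −18.26B.
Δexcess reserves = Δreserves − Δrequired = −203.5B − (−18.26B) = -185.24 billion.

-185.24 billion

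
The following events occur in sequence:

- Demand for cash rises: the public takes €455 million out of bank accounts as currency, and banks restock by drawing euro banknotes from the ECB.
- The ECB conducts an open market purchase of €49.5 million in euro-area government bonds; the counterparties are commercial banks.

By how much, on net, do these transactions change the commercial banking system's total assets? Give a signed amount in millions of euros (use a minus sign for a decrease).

-€455 million

Currency withdrawal €455 million: bank balance sheets shrink → −€455M.
OMO purchase (from banks) €49.5 million: just an asset swap on bank balance sheets → 0.
Net: −455 + 0 = -€455 million.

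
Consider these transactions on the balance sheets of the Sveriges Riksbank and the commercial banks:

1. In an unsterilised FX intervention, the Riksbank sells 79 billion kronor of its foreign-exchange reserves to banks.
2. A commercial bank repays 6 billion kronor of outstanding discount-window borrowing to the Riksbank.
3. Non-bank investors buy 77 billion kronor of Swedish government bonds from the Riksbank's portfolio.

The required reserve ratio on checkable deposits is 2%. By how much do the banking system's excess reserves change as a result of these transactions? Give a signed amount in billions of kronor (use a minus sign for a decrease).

-160.46 billion

FX sale 79 billion kronor: reserves −79B, deposits 0.
Discount-window repayment 6 billion kronor: reserves −6B, deposits 0.
Asset sale (to non-banks) 77 billion kronor: reserves −77B, deposits −77B.
Totals: Δreserves = −162B, Δdeposits = −77B.
Δrequired reserves = 2% × −77B = −1.54B.
Δexcess reserves = Δreserves − Δrequired = −162B − (−1.54B) = -160.46 billion.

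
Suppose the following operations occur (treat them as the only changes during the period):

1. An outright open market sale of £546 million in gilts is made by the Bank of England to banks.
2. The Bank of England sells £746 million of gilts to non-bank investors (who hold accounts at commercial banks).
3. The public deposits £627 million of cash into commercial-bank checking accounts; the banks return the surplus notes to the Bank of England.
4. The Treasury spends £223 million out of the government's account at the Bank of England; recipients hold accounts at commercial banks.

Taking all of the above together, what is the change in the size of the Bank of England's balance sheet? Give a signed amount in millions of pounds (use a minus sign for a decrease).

-£1292 million

OMO sale (to banks) £546 million: a Bank of England asset is shed → −£546M.
Asset sale (to non-banks) £746 million: a Bank of England asset is shed → −£746M.
Currency deposit £627 million: only the composition of liabilities changes → 0.
Government spending £223 million: only the composition of liabilities changes → 0.
Net: −546 − 746 + 0 + 0 = -£1292 million.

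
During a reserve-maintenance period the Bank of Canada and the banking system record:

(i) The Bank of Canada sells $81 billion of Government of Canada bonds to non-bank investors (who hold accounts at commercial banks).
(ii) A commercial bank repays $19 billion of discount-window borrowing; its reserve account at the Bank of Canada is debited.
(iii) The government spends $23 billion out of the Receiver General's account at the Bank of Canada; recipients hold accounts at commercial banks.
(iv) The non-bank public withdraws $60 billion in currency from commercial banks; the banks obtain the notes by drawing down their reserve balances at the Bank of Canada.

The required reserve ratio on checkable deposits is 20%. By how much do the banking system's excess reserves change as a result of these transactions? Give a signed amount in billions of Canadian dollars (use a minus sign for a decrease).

-$113.4 billion

Asset sale (to non-banks) $81 billion: reserves −$81B, deposits −$81B.
Discount-window repayment $19 billion: reserves −$19B, deposits 0.
Government spending $23 billion: reserves +$23B, deposits +$23B.
Currency withdrawal $60 billion: reserves −$60B, deposits −$60B.
Totals: Δreserves = −$137B, Δdeposits = −$118B.
Δrequired reserves = 20% × −$118B = −$23.6B.
Δexcess reserves = Δreserves − Δrequired = −$137B − (−$23.6B) = -$113.4 billion.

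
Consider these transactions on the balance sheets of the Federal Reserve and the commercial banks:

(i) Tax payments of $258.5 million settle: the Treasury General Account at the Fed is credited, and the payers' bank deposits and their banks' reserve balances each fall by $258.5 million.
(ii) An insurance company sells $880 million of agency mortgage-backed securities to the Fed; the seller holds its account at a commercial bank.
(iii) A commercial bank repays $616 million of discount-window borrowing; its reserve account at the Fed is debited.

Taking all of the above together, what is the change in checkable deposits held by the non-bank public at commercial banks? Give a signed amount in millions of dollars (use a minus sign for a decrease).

+$621.5 million

Government account inflow $258.5 million: non-bank counterparties' bank balances fall → −$258.5M.
Asset purchase (from non-banks) $880 million: non-bank counterparties' bank balances rise → +$880M.
Discount-window repayment $616 million: the counterparty is a bank, so public deposits are unchanged → 0.
Net: −258.5 + 880 + 0 = +$621.5 million.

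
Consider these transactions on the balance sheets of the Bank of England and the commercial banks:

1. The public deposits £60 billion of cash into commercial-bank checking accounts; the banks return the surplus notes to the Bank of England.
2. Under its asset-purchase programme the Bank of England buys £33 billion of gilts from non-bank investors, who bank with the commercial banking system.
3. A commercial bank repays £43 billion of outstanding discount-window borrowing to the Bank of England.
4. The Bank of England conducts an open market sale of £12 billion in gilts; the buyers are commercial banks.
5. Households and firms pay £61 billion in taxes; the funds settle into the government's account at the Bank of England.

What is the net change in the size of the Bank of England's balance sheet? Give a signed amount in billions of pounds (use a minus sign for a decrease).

-£22 billion

Currency deposit £60 billion: only the composition of liabilities changes → 0.
Asset purchase (from non-banks) £33 billion: a Bank of England asset is acquired → +£33B.
Discount-window repayment £43 billion: a Bank of England asset is shed → −£43B.
OMO sale (to banks) £12 billion: a Bank of England asset is shed → −£12B.
Government account inflow £61 billion: only the composition of liabilities changes → 0.
Net: 0 + 33 − 43 − 12 + 0 = -£22 billion.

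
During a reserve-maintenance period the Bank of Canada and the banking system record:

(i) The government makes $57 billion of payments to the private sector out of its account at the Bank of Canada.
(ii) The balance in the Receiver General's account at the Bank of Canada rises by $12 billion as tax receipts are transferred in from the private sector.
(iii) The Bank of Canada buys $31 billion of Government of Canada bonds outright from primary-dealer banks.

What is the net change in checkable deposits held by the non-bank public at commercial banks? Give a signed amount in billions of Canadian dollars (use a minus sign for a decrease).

Bank of Canada balance sheet:
  Assets:      Securities +$31B
  Liabilities: Bank reserves +$76B, Government deposits −$45B
Commercial banking system:
  Assets:      Reserves at CB +$76B, Securities −$31B
  Liabilities: Checkable deposits +$45B
So the change in checkable deposits held by the non-bank public at commercial banks is +$45 billion.

+$45 billion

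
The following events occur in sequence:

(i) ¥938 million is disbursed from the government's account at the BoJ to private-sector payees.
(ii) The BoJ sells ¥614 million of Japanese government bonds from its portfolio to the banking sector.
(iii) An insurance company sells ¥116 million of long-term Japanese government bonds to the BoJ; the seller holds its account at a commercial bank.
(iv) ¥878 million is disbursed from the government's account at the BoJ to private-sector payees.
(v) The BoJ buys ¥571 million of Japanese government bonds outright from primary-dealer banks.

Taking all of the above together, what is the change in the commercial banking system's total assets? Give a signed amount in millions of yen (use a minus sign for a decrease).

BoJ balance sheet:
  Assets:      Securities +¥73M
  Liabilities: Bank reserves +¥1889M, Government deposits −¥1816M
Commercial banking system:
  Assets:      Reserves at CB +¥1889M, Securities +¥43M
  Liabilities: Checkable deposits +¥1932M
Change in total bank assets = +¥1932 million.

+¥1932 million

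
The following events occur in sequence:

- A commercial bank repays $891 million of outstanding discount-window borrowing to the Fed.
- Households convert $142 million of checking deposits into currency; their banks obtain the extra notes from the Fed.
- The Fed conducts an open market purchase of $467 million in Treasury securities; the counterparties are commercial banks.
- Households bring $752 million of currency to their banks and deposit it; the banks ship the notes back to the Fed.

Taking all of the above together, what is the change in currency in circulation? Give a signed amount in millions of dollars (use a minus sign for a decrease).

-$610 million

Fed balance sheet:
  Assets:      Securities +$467M, Loans to banks −$891M
  Liabilities: Bank reserves +$186M, Currency in circulation −$610M
Commercial banking system:
  Assets:      Reserves at CB +$186M, Securities −$467M
  Liabilities: Checkable deposits +$610M, Borrowings from CB −$891M
So the change in currency in circulation is -$610 million.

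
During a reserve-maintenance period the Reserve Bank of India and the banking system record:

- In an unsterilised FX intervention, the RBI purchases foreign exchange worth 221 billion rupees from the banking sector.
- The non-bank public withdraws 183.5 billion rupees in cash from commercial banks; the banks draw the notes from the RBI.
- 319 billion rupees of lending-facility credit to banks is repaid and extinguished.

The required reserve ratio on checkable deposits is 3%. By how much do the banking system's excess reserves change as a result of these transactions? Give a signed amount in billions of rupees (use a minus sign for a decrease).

FX purchase 221 billion rupees: reserves +221B, deposits 0.
Currency withdrawal 183.5 billion rupees: reserves −183.5B, deposits −183.5B.
Discount-window repayment 319 billion rupees: reserves −319B, deposits 0.
Totals: Δreserves = −281.5B, Δdeposits = −183.5B.
Δrequired reserves = 3% × −183.5B = −5.505B.
Δexcess reserves = Δreserves − Δrequired = −281.5B − (−5.505B) = -275.995 billion.

-275.995 billion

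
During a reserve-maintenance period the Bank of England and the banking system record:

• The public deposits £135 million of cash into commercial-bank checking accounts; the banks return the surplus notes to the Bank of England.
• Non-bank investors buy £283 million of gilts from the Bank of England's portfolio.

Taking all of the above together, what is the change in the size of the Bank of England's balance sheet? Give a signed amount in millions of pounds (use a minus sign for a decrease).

-£283 million

Bank of England balance sheet:
  Assets:      Securities −£283M
  Liabilities: Bank reserves −£148M, Currency in circulation −£135M
Commercial banking system:
  Assets:      Reserves at CB −£148M
  Liabilities: Checkable deposits −£148M
Change in total Bank of England assets = -£283 million.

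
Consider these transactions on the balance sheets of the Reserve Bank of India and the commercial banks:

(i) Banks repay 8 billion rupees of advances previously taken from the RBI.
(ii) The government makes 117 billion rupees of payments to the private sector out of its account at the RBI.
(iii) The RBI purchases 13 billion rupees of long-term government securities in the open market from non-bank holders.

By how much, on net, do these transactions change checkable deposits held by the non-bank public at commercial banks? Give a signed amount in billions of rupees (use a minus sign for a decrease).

Discount-window repayment 8 billion rupees: the counterparty is a bank, so public deposits are unchanged → 0.
Government spending 117 billion rupees: non-bank counterparties' bank balances rise → +117B.
Asset purchase (from non-banks) 13 billion rupees: non-bank counterparties' bank balances rise → +13B.
Net: 0 + 117 + 13 = +130 billion.

+130 billion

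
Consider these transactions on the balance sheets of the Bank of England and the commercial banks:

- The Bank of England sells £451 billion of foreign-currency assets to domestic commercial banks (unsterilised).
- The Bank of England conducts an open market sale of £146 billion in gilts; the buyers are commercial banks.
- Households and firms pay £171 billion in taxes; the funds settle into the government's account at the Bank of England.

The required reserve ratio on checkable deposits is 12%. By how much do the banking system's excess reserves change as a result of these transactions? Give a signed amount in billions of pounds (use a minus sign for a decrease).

FX sale £451 billion: reserves −£451B, deposits 0.
OMO sale (to banks) £146 billion: reserves −£146B, deposits 0.
Government account inflow £171 billion: reserves −£171B, deposits −£171B.
Totals: Δreserves = −£768B, Δdeposits = −£171B.
Δrequired reserves = 12% × −£171B = −£20.52B.
Δexcess reserves = Δreserves − Δrequired = −£768B − (−£20.52B) = -£747.48 billion.

-£747.48 billion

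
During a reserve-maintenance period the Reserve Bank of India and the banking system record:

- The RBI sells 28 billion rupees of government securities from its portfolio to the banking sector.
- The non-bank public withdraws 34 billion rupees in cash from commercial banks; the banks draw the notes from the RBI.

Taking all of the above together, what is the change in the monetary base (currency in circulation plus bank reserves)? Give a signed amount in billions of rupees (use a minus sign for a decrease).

RBI balance sheet:
  Assets:      Securities −28B
  Liabilities: Bank reserves −62B, Currency in circulation +34B
Commercial banking system:
  Assets:      Reserves at CB −62B, Securities +28B
  Liabilities: Checkable deposits −34B
Monetary base = currency + reserves: +34B + (−62B) = -28 billion.

-28 billion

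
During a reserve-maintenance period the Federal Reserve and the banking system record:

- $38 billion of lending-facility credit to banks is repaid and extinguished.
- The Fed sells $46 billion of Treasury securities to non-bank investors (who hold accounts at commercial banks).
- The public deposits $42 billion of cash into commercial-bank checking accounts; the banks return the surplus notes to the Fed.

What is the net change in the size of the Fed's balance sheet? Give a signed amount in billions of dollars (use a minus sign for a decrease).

-$84 billion

Discount-window repayment $38 billion: a Fed asset is shed → −$38B.
Asset sale (to non-banks) $46 billion: a Fed asset is shed → −$46B.
Currency deposit $42 billion: only the composition of liabilities changes → 0.
Net: −38 − 46 + 0 = -$84 billion.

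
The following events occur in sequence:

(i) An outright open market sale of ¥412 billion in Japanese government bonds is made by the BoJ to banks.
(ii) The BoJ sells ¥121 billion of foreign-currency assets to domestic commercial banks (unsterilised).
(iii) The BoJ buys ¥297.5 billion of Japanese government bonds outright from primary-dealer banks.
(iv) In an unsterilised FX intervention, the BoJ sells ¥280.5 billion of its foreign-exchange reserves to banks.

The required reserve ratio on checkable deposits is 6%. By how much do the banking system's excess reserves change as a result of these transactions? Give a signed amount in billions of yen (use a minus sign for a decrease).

OMO sale (to banks) ¥412 billion: reserves −¥412B, deposits 0.
FX sale ¥121 billion: reserves −¥121B, deposits 0.
OMO purchase (from banks) ¥297.5 billion: reserves +¥297.5B, deposits 0.
FX sale ¥280.5 billion: reserves −¥280.5B, deposits 0.
Totals: Δreserves = −¥516B, Δdeposits = 0.
Δrequired reserves = 6% × 0 = 0.
Δexcess reserves = Δreserves − Δrequired = −¥516B − (0) = -¥516 billion.

-¥516 billion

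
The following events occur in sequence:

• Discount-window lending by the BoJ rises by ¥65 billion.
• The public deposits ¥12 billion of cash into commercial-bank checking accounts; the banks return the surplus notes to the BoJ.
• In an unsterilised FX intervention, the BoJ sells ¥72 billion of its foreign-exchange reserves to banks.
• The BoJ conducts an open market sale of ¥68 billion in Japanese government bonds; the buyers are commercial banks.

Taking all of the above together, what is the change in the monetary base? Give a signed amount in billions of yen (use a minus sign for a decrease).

Discount-window loan ¥65 billion: BoJ balance sheet expands → +¥65B.
Currency deposit ¥12 billion: just a shift between currency and reserves — both are base money → 0.
FX sale ¥72 billion: BoJ balance sheet contracts → −¥72B.
OMO sale (to banks) ¥68 billion: BoJ balance sheet contracts → −¥68B.
Net: 65 + 0 − 72 − 68 = -¥75 billion.

-¥75 billion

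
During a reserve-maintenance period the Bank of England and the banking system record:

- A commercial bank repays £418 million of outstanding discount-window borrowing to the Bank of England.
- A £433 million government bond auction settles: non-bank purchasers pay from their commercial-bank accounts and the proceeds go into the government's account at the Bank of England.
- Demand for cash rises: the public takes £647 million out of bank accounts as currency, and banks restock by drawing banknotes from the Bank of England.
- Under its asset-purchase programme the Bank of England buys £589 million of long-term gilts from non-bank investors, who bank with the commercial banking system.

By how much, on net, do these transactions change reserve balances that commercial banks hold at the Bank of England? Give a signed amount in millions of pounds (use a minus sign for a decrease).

-£909 million

Bank of England balance sheet:
  Assets:      Securities +£589M, Loans to banks −£418M
  Liabilities: Bank reserves −£909M, Currency in circulation +£647M, Government deposits +£433M
Commercial banking system:
  Assets:      Reserves at CB −£909M
  Liabilities: Checkable deposits −£491M, Borrowings from CB −£418M
So the change in reserve balances that commercial banks hold at the Bank of England is -£909 million.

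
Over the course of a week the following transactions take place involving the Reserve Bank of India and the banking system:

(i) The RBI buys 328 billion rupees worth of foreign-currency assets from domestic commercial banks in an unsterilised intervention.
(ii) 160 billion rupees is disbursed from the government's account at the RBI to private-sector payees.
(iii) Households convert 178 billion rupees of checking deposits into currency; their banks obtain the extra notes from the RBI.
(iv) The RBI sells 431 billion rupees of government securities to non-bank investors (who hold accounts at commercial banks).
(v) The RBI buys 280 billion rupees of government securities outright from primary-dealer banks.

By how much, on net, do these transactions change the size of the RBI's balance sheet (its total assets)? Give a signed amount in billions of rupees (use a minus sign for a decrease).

FX purchase 328 billion rupees: an RBI asset is acquired → +328B.
Government spending 160 billion rupees: only the composition of liabilities changes → 0.
Currency withdrawal 178 billion rupees: only the composition of liabilities changes → 0.
Asset sale (to non-banks) 431 billion rupees: an RBI asset is shed → −431B.
OMO purchase (from banks) 280 billion rupees: an RBI asset is acquired → +280B.
Net: 328 + 0 + 0 − 431 + 280 = +177 billion.

+177 billion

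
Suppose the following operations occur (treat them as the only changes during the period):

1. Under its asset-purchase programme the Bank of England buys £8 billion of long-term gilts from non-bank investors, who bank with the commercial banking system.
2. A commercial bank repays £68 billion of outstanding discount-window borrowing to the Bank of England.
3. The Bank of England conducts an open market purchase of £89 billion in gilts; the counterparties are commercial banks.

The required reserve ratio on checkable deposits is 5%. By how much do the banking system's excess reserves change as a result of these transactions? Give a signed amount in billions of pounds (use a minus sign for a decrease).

Asset purchase (from non-banks) £8 billion: reserves +£8B, deposits +£8B.
Discount-window repayment £68 billion: reserves −£68B, deposits 0.
OMO purchase (from banks) £89 billion: reserves +£89B, deposits 0.
Totals: Δreserves = +£29B, Δdeposits = +£8B.
Δrequired reserves = 5% × +£8B = +£0.4B.
Δexcess reserves = Δreserves − Δrequired = +£29B − (+£0.4B) = +£28.6 billion.

+£28.6 billion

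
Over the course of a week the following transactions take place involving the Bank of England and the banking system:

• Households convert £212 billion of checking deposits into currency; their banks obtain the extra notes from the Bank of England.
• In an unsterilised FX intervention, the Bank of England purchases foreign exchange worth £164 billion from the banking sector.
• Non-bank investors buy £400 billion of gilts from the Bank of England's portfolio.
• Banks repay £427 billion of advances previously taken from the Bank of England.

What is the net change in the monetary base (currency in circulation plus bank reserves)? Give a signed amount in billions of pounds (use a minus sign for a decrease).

-£663 billion

Currency withdrawal £212 billion: just a shift between currency and reserves — both are base money → 0.
FX purchase £164 billion: Bank of England balance sheet expands → +£164B.
Asset sale (to non-banks) £400 billion: Bank of England balance sheet contracts → −£400B.
Discount-window repayment £427 billion: Bank of England balance sheet contracts → −£427B.
Net: 0 + 164 − 400 − 427 = -£663 billion.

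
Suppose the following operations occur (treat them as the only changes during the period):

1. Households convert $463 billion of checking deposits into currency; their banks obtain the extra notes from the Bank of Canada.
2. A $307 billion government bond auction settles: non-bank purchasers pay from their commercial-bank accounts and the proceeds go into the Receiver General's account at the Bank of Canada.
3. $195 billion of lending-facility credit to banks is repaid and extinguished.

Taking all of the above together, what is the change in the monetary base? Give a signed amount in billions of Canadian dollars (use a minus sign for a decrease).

Bank of Canada balance sheet:
  Assets:      Loans to banks −$195B
  Liabilities: Bank reserves −$965B, Currency in circulation +$463B, Government deposits +$307B
Commercial banking system:
  Assets:      Reserves at CB −$965B
  Liabilities: Checkable deposits −$770B, Borrowings from CB −$195B
Monetary base = currency + reserves: +$463B + (−$965B) = -$502 billion.

-$502 billion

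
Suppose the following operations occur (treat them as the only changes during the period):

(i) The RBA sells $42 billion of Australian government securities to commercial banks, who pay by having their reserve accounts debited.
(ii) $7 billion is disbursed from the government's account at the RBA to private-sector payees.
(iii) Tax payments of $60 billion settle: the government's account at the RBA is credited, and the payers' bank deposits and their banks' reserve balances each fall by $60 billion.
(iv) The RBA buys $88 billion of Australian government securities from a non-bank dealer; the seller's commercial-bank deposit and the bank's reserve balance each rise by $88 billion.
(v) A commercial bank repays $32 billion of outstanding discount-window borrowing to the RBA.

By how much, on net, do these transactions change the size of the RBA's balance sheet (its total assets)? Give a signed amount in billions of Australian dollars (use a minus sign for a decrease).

+$14 billion

OMO sale (to banks) $42 billion: an RBA asset is shed → −$42B.
Government spending $7 billion: only the composition of liabilities changes → 0.
Government account inflow $60 billion: only the composition of liabilities changes → 0.
Asset purchase (from non-banks) $88 billion: an RBA asset is acquired → +$88B.
Discount-window repayment $32 billion: an RBA asset is shed → −$32B.
Net: −42 + 0 + 0 + 88 − 32 = +$14 billion.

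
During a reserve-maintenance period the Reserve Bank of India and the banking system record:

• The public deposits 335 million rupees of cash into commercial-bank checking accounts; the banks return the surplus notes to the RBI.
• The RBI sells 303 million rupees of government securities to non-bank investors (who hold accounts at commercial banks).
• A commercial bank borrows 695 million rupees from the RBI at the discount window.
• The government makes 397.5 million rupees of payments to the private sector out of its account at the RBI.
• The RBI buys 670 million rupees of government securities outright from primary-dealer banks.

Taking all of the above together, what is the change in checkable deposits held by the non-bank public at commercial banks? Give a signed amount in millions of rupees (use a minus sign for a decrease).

+429.5 million

Currency deposit 335 million rupees: non-bank counterparties' bank balances rise → +335M.
Asset sale (to non-banks) 303 million rupees: non-bank counterparties' bank balances fall → −303M.
Discount-window loan 695 million rupees: the counterparty is a bank, so public deposits are unchanged → 0.
Government spending 397.5 million rupees: non-bank counterparties' bank balances rise → +397.5M.
OMO purchase (from banks) 670 million rupees: the counterparty is a bank, so public deposits are unchanged → 0.
Net: 335 − 303 + 0 + 397.5 + 0 = +429.5 million.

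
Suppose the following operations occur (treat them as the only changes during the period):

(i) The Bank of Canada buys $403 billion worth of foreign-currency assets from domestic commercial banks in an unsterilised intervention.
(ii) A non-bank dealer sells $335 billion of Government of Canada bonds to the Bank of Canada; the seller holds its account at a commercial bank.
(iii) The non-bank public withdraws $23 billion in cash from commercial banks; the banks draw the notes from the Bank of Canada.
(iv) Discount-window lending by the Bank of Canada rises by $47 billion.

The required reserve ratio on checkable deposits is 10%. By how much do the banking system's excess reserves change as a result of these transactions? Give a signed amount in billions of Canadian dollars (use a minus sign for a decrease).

FX purchase $403 billion: reserves +$403B, deposits 0.
Asset purchase (from non-banks) $335 billion: reserves +$335B, deposits +$335B.
Currency withdrawal $23 billion: reserves −$23B, deposits −$23B.
Discount-window loan $47 billion: reserves +$47B, deposits 0.
Totals: Δreserves = +$762B, Δdeposits = +$312B.
Δrequired reserves = 10% × +$312B = +$31.2B.
Δexcess reserves = Δreserves − Δrequired = +$762B − (+$31.2B) = +$730.8 billion.

+$730.8 billion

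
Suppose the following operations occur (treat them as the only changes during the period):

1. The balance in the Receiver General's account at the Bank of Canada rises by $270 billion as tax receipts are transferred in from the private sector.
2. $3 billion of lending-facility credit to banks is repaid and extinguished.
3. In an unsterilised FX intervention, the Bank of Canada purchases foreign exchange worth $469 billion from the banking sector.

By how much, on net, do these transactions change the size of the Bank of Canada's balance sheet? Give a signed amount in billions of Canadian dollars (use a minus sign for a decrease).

Government account inflow $270 billion: only the composition of liabilities changes → 0.
Discount-window repayment $3 billion: a Bank of Canada asset is shed → −$3B.
FX purchase $469 billion: a Bank of Canada asset is acquired → +$469B.
Net: 0 − 3 + 469 = +$466 billion.

+$466 billion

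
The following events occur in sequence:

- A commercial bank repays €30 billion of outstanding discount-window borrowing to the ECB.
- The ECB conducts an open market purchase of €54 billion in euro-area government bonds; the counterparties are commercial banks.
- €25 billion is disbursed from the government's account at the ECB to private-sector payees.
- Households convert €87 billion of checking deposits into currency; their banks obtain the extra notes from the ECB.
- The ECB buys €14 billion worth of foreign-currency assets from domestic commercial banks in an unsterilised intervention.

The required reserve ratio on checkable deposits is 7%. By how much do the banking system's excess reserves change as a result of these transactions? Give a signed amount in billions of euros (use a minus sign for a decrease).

-€19.66 billion

Discount-window repayment €30 billion: reserves −€30B, deposits 0.
OMO purchase (from banks) €54 billion: reserves +€54B, deposits 0.
Government spending €25 billion: reserves +€25B, deposits +€25B.
Currency withdrawal €87 billion: reserves −€87B, deposits −€87B.
FX purchase €14 billion: reserves +€14B, deposits 0.
Totals: Δreserves = −€24B, Δdeposits = −€62B.
Δrequired reserves = 7% × −€62B = −€4.34B.
Δexcess reserves = Δreserves − Δrequired = −€24B − (−€4.34B) = -€19.66 billion.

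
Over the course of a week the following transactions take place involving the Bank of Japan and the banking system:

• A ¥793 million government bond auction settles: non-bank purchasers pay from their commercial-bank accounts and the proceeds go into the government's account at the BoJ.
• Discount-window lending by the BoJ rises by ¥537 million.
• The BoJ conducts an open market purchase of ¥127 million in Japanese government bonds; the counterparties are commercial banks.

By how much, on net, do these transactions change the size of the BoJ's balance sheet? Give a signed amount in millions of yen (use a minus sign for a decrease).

+¥664 million

BoJ balance sheet:
  Assets:      Securities +¥127M, Loans to banks +¥537M
  Liabilities: Bank reserves −¥129M, Government deposits +¥793M
Change in total BoJ assets = +¥664 million.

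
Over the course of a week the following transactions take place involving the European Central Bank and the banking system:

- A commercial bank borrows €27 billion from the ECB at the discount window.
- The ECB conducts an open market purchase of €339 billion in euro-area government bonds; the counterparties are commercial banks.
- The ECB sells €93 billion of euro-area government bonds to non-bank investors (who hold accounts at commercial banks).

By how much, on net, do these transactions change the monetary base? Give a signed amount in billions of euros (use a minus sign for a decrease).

+€273 billion

ECB balance sheet:
  Assets:      Securities +€246B, Loans to banks +€27B
  Liabilities: Bank reserves +€273B
Monetary base = currency + reserves: 0 + (+€273B) = +€273 billion.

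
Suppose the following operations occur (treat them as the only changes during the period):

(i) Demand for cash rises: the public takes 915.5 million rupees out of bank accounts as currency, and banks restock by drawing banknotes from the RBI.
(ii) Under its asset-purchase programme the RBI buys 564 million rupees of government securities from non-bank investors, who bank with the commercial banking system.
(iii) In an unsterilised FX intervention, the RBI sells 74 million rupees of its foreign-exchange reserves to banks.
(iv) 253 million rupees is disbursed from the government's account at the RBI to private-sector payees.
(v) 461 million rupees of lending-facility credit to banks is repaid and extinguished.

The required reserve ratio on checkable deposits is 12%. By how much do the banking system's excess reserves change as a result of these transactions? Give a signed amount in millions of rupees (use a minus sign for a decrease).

Currency withdrawal 915.5 million rupees: reserves −915.5M, deposits −915.5M.
Asset purchase (from non-banks) 564 million rupees: reserves +564M, deposits +564M.
FX sale 74 million rupees: reserves −74M, deposits 0.
Government spending 253 million rupees: reserves +253M, deposits +253M.
Discount-window repayment 461 million rupees: reserves −461M, deposits 0.
Totals: Δreserves = −633.5M, Δdeposits = −98.5M.
Δrequired reserves = 12% × −98.5M = −11.82M.
Δexcess reserves = Δreserves − Δrequired = −633.5M − (−11.82M) = -621.68 million.

-621.68 million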